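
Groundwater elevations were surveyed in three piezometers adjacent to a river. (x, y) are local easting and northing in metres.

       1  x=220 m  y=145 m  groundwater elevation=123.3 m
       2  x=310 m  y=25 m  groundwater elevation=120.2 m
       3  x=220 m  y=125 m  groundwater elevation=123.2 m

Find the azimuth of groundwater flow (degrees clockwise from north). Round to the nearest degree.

Taking 1 as reference: 2−1 = (90, -120, -3.1); 3−1 = (0, -20, -0.1).
Determinant of the coordinate differences = 90·(-20) − 0·(-120) = -1800.
∂h/∂x = [(-3.1)·(-20) − (-0.1)·(-120)] / -1800 = -0.02778
∂h/∂y = [90·(-0.1) − 0·(-3.1)] / -1800 = +0.005000
Flow direction (−∇h) has components (+0.02778 E, -0.005000 N).
Azimuth = atan2(E, N) = atan2(+0.02778, -0.005000) = 100.2° ≈ 100°.

100°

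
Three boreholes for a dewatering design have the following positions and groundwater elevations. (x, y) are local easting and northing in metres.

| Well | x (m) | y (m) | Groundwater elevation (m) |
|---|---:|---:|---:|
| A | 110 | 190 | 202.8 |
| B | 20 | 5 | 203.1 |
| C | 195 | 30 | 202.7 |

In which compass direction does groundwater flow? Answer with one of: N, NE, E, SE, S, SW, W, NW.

E

With h = a·x + b·y + c and A as origin, the differences give:
  (-90)·a + (-185)·b = +0.3
  85·a + (-160)·b = -0.1
Eliminate b (×(-160) and ×(-185), subtract): 30125·a = -66.50 → a = ∂h/∂x = -0.002207
Back-substitute: b = ∂h/∂y = -0.0005477.
Flow = −∇h = (+0.002207 east, +0.0005477 north), which points east.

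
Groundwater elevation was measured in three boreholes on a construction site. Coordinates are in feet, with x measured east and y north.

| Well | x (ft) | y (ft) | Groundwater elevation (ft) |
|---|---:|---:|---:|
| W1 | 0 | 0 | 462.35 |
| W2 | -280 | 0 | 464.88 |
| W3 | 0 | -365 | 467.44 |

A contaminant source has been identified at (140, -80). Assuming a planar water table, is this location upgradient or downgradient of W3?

∂h/∂x = (464.88 − 462.35) / (-280 − 0) = -0.009036
∂h/∂y = (467.44 − 462.35) / (-365 − 0) = -0.01395
Head at (140, -80) = 462.35 + (-0.009036)·(140) + (-0.01395)·(-80) = 462.20 ft.
That is lower than the 467.44 ft at W3, so the point is downgradient.

downgradient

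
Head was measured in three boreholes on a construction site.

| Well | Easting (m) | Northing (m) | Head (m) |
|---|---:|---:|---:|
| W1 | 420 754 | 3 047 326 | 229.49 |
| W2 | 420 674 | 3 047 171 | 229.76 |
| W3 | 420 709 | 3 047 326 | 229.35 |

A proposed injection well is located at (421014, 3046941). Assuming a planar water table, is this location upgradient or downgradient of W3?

Three-point gradient (reference W1): Δ to W2 = (-80, -155, +0.27), Δ to W3 = (-45, 0, -0.14).
∂h/∂x = +0.003111, ∂h/∂y = -0.003348 (det = -6975).
Head at (421014, 3046941) = 229.49 + (+0.003111)·(260) + (-0.003348)·(-385) = 231.59 m.
That is higher than the 229.35 m at W3, so the point is upgradient.

upgradient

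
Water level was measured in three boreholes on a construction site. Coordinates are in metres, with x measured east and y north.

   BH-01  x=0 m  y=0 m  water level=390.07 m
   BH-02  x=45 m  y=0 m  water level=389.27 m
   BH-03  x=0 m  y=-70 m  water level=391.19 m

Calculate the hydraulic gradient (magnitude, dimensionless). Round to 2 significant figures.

∂h/∂x = (389.27 − 390.07) / (45 − 0) = -0.01778
∂h/∂y = (391.19 − 390.07) / (-70 − 0) = -0.01600
|∇h| = √(-0.01778² + -0.01600²) = 0.02392

0.024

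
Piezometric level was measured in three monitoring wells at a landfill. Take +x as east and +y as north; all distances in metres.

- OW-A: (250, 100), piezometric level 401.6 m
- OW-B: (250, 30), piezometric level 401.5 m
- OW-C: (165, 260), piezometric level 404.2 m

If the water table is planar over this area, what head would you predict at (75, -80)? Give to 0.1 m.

Taking OW-A as reference: OW-B−OW-A = (0, -70, -0.1); OW-C−OW-A = (-85, 160, +2.6).
Solve a·Δx + b·Δy = Δh: det = 0·160 − (-85)·(-70) = -5950.
∂h/∂x = [(-0.1)·160 − (+2.6)·(-70)] / -5950 = -0.02790
∂h/∂y = [0·(+2.6) − (-85)·(-0.1)] / -5950 = +0.001429
h(75, -80) = 401.6 + (-0.02790)·(-175) + (+0.001429)·(-180) = 401.6 +4.882 -0.257 = 406.225 m.

406.2 m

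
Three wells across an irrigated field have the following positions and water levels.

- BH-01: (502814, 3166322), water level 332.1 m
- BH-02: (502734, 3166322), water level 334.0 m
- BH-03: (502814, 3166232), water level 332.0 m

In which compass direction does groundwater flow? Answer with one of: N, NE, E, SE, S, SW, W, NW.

E

∂h/∂x = (334.0 − 332.1) / (502734 − 502814) = -0.02375
∂h/∂y = (332.0 − 332.1) / (3166232 − 3166322) = +0.001111
Flow = −∇h = (+0.02375 east, -0.001111 north), which points east.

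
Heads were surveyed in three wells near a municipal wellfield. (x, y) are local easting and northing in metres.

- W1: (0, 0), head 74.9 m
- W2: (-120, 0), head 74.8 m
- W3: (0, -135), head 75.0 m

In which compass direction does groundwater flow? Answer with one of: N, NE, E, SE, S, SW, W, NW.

∂h/∂x = (74.8 − 74.9) / (-120 − 0) = +0.0008333
∂h/∂y = (75.0 − 74.9) / (-135 − 0) = -0.0007407
Flow = −∇h = (-0.0008333 east, +0.0007407 north), which points northwest.

NW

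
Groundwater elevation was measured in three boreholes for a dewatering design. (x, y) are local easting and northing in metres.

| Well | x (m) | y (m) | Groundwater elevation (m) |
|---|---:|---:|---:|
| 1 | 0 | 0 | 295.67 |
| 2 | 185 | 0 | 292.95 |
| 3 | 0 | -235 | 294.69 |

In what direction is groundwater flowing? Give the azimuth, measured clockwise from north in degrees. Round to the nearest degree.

∂h/∂x = (292.95 − 295.67) / (185 − 0) = -0.01470
∂h/∂y = (294.69 − 295.67) / (-235 − 0) = +0.004170
Flow direction (−∇h) has components (+0.01470 E, -0.004170 N).
Azimuth = atan2(E, N) = atan2(+0.01470, -0.004170) = 105.8° ≈ 106°.

106°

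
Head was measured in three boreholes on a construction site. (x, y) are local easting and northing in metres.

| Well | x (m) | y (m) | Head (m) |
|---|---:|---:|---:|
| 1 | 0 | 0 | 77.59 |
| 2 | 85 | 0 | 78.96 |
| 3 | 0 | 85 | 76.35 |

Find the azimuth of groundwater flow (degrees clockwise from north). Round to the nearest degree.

∂h/∂x = (78.96 − 77.59) / (85 − 0) = +0.01612
∂h/∂y = (76.35 − 77.59) / (85 − 0) = -0.01459
Flow direction (−∇h) has components (-0.01612 E, +0.01459 N).
Azimuth = atan2(E, N) = atan2(-0.01612, +0.01459) = 312.1° ≈ 312°.

312°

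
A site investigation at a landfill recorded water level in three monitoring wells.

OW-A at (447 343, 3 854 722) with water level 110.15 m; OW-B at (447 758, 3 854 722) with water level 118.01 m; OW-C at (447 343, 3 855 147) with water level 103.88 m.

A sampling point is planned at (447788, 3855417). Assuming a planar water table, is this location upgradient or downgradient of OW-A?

downgradient

∂h/∂x = (118.01 − 110.15) / (447758 − 447343) = +0.01894
∂h/∂y = (103.88 − 110.15) / (3855147 − 3854722) = -0.01475
Head at (447788, 3855417) = 110.15 + (+0.01894)·(445) + (-0.01475)·(695) = 108.32 m.
That is lower than the 110.15 m at OW-A, so the point is downgradient.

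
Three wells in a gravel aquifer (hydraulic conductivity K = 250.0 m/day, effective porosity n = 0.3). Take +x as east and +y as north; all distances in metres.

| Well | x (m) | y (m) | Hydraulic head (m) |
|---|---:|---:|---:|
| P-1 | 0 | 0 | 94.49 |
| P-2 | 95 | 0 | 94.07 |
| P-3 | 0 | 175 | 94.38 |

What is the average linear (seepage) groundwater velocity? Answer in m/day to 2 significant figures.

3.7 m/day

∂h/∂x = (94.07 − 94.49) / (95 − 0) = -0.004421
∂h/∂y = (94.38 − 94.49) / (175 − 0) = -0.0006286
|∇h| = √(-0.004421² + -0.0006286²) = 0.004465
Seepage velocity v = K·i/n = 250.0 × 0.004465 / 0.3 = 3.721 m/day.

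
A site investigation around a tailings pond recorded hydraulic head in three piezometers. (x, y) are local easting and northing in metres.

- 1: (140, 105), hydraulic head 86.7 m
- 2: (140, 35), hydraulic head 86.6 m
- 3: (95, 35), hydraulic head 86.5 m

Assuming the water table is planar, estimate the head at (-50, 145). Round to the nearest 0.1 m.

86.3 m

With h = a·x + b·y + c and 1 as origin, the differences give:
  0·a + (-70)·b = -0.1
  (-45)·a + (-70)·b = -0.2
Eliminate b (×(-70) and ×(-70), subtract): -3150·a = -7.00 → a = ∂h/∂x = +0.002222
Back-substitute: b = ∂h/∂y = +0.001429.
h(-50, 145) = 86.7 + (+0.002222)·(-190) + (+0.001429)·(40) = 86.7 -0.422 +0.057 = 86.335 m.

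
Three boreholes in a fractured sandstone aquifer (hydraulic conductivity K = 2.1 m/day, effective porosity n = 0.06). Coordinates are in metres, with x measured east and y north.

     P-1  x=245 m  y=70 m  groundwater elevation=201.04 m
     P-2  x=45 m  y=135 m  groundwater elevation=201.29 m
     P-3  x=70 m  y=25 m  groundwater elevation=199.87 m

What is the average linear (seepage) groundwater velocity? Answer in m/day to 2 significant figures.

Three-point gradient (reference P-1): Δ to P-2 = (-200, 65, +0.25), Δ to P-3 = (-175, -45, -1.17).
∂h/∂x = +0.003180, ∂h/∂y = +0.01363 (det = 20375).
|∇h| = √(0.003180² + 0.01363²) = 0.014
Seepage velocity v = K·i/n = 2.1 × 0.014 / 0.06 = 0.49 m/day.

0.49 m/day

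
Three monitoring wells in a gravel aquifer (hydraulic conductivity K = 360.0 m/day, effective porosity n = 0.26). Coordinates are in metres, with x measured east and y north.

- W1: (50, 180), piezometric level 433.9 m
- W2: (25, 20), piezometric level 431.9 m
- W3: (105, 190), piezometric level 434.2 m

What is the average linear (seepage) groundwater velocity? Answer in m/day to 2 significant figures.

With h = a·x + b·y + c and W1 as origin, the differences give:
  (-25)·a + (-160)·b = -2.0
  55·a + 10·b = +0.3
Eliminate b (×10 and ×(-160), subtract): 8550·a = 28.00 → a = ∂h/∂x = +0.003275
Back-substitute: b = ∂h/∂y = +0.01199.
|∇h| = √(0.003275² + 0.01199²) = 0.01243
Seepage velocity v = K·i/n = 360.0 × 0.01243 / 0.26 = 17.21 m/day.

17 m/day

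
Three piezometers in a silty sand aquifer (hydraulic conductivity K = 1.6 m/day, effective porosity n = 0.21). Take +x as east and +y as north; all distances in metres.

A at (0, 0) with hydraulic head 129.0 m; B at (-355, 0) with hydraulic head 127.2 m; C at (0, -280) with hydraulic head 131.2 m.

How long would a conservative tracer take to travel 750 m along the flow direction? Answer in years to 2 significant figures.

∂h/∂x = (127.2 − 129.0) / (-355 − 0) = +0.005070
∂h/∂y = (131.2 − 129.0) / (-280 − 0) = -0.007857
|∇h| = √(0.005070² + -0.007857²) = 0.009351
Seepage velocity v = K·i/n = 1.6 × 0.009351 / 0.21 = 0.07125 m/day.
t = 750 / 0.07125 = 1.053e+04 days = 28.8 years.

29 years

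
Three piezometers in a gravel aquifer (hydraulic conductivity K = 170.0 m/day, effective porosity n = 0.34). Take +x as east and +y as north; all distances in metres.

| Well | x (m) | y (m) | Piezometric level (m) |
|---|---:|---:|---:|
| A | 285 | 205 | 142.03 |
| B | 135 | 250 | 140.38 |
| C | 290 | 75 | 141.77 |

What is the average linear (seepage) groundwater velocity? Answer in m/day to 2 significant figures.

6.0 m/day

Taking A as reference: B−A = (-150, 45, -1.65); C−A = (5, -130, -0.26).
Solve a·Δx + b·Δy = Δh: det = (-150)·(-130) − 5·45 = 19275.
∂h/∂x = [(-1.65)·(-130) − (-0.26)·45] / 19275 = +0.01174
∂h/∂y = [(-150)·(-0.26) − 5·(-1.65)] / 19275 = +0.002451
|∇h| = √(0.01174² + 0.002451²) = 0.01199
Seepage velocity v = K·i/n = 170.0 × 0.01199 / 0.34 = 5.995 m/day.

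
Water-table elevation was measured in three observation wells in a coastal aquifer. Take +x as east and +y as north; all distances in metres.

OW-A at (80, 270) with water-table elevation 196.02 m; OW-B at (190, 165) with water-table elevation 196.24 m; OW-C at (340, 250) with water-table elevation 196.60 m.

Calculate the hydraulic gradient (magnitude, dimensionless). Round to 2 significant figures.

0.0023

Taking OW-A as reference: OW-B−OW-A = (110, -105, +0.22); OW-C−OW-A = (260, -20, +0.58).
Determinant of the coordinate differences = 110·(-20) − 260·(-105) = 25100.
∂h/∂x = [(+0.22)·(-20) − (+0.58)·(-105)] / 25100 = +0.002251
∂h/∂y = [110·(+0.58) − 260·(+0.22)] / 25100 = +0.0002629
|∇h| = √(0.002251² + 0.0002629²) = 0.002266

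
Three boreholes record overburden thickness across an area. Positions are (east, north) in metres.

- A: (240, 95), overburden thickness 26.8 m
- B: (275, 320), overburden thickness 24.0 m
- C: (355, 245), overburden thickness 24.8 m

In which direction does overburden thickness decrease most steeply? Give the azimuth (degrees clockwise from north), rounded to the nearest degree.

007°

With d = a·x + b·y + c and A as origin, the differences give:
  35·a + 225·b = -2.8
  115·a + 150·b = -2.0
Eliminate b (×150 and ×225, subtract): -20625·a = 30.00 → a = ∂d/∂x = -0.001455
Back-substitute: b = ∂d/∂y = -0.01222.
Steepest decrease is along −∇f: components (+0.001455 E, +0.01222 N).
Azimuth = atan2(+0.001455, +0.01222) = 6.8° ≈ 007°.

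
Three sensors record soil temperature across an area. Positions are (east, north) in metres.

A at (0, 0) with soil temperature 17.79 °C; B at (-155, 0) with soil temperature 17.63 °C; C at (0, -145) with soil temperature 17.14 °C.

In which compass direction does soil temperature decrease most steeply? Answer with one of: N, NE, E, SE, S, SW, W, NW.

∂T/∂x = (17.63 − 17.79) / (-155 − 0) = +0.001032
∂T/∂y = (17.14 − 17.79) / (-145 − 0) = +0.004483
Steepest decrease is along −∇f = (-0.001032 E, -0.004483 N) → south.

S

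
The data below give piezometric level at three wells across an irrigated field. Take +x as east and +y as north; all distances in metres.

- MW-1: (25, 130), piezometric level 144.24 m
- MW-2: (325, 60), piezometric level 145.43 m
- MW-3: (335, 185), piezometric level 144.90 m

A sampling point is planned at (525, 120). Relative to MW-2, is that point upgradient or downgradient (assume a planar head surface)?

upgradient

With h = a·x + b·y + c and MW-1 as origin, the differences give:
  300·a + (-70)·b = +1.19
  310·a + 55·b = +0.66
Eliminate b (×55 and ×(-70), subtract): 38200·a = 111.650 → a = ∂h/∂x = +0.002923
Back-substitute: b = ∂h/∂y = -0.004474.
Head at (525, 120) = 144.24 + (+0.002923)·(500) + (-0.004474)·(-10) = 145.75 m.
That is higher than the 145.43 m at MW-2, so the point is upgradient.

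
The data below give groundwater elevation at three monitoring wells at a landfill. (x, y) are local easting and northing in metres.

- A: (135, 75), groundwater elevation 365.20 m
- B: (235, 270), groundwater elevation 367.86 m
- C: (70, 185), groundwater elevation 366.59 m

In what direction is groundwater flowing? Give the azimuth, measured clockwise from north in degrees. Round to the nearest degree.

Taking A as reference: B−A = (100, 195, +2.66); C−A = (-65, 110, +1.39).
Solve a·Δx + b·Δy = Δh: det = 100·110 − (-65)·195 = 23675.
∂h/∂x = [(+2.66)·110 − (+1.39)·195] / 23675 = +0.0009102
∂h/∂y = [100·(+1.39) − (-65)·(+2.66)] / 23675 = +0.01317
Flow direction (−∇h) has components (-0.0009102 E, -0.01317 N).
Azimuth = atan2(E, N) = atan2(-0.0009102, -0.01317) = 184.0° ≈ 184°.

184°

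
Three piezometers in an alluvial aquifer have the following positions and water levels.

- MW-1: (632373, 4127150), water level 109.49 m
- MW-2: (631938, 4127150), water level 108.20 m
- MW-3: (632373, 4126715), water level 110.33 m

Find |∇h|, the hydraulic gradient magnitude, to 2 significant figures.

∂h/∂x = (108.20 − 109.49) / (631938 − 632373) = +0.002966
∂h/∂y = (110.33 − 109.49) / (4126715 − 4127150) = -0.001931
|∇h| = √(0.002966² + -0.001931²) = 0.003539

0.0035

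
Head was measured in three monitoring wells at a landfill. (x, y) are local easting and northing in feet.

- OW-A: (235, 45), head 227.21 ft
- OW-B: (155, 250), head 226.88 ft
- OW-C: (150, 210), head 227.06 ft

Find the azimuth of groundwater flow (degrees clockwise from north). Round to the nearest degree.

Taking OW-A as reference: OW-B−OW-A = (-80, 205, -0.33); OW-C−OW-A = (-85, 165, -0.15).
Solve a·Δx + b·Δy = Δh: det = (-80)·165 − (-85)·205 = 4225.
∂h/∂x = [(-0.33)·165 − (-0.15)·205] / 4225 = -0.005609
∂h/∂y = [(-80)·(-0.15) − (-85)·(-0.33)] / 4225 = -0.003799
Flow direction (−∇h) has components (+0.005609 E, +0.003799 N).
Azimuth = atan2(E, N) = atan2(+0.005609, +0.003799) = 55.9° ≈ 056°.

056°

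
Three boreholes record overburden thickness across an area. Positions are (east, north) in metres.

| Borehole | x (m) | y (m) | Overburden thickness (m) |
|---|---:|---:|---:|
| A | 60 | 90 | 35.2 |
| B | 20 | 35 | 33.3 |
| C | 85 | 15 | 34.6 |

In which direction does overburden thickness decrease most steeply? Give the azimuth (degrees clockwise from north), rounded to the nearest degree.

237°

With d = a·x + b·y + c and A as origin, the differences give:
  (-40)·a + (-55)·b = -1.9
  25·a + (-75)·b = -0.6
Eliminate b (×(-75) and ×(-55), subtract): 4375·a = 109.50 → a = ∂d/∂x = +0.02503
Back-substitute: b = ∂d/∂y = +0.01634.
Steepest decrease is along −∇f: components (-0.02503 E, -0.01634 N).
Azimuth = atan2(-0.02503, -0.01634) = 236.9° ≈ 237°.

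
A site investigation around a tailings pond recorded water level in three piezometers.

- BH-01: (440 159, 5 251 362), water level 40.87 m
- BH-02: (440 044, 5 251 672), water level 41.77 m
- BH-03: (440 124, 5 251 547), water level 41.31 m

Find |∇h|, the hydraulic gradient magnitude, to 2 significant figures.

0.0034

Taking BH-01 as reference: BH-02−BH-01 = (-115, 310, +0.90); BH-03−BH-01 = (-35, 185, +0.44).
Solve a·Δx + b·Δy = Δh: det = (-115)·185 − (-35)·310 = -10425.
∂h/∂x = [(+0.90)·185 − (+0.44)·310] / -10425 = -0.002887
∂h/∂y = [(-115)·(+0.44) − (-35)·(+0.90)] / -10425 = +0.001832
|∇h| = √(-0.002887² + 0.001832²) = 0.003419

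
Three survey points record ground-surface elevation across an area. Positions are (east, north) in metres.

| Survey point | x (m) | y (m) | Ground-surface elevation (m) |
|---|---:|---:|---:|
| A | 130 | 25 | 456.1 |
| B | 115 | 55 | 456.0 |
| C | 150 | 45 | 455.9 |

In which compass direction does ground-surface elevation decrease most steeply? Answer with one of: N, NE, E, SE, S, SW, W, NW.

With z = a·x + b·y + c and A as origin, the differences give:
  (-15)·a + 30·b = -0.1
  20·a + 20·b = -0.2
Eliminate b (×20 and ×30, subtract): -900·a = 4.00 → a = ∂z/∂x = -0.004444
Back-substitute: b = ∂z/∂y = -0.005556.
Steepest decrease is along −∇f = (+0.004444 E, +0.005556 N) → northeast.

NE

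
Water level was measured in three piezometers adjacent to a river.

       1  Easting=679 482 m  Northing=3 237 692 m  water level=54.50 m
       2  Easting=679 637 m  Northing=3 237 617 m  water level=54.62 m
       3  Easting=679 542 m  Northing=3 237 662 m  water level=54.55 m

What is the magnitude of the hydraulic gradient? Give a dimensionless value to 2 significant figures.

Differences from 1: to 2 (Δx, Δy, Δh) = (155, -75, +0.12); to 3 = (60, -30, +0.05).
Solve a·Δx + b·Δy = Δh: det = 155·(-30) − 60·(-75) = -150.
∂h/∂x = [(+0.12)·(-30) − (+0.05)·(-75)] / -150 = -0.0010000
∂h/∂y = [155·(+0.05) − 60·(+0.12)] / -150 = -0.003667
|∇h| = √(-0.0010000² + -0.003667²) = 0.003801

0.0038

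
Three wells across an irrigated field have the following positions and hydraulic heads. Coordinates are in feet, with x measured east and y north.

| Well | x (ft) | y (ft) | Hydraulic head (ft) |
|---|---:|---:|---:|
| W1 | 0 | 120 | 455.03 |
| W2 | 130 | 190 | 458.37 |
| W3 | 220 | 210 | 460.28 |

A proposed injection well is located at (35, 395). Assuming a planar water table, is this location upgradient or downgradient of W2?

upgradient

With h = a·x + b·y + c and W1 as origin, the differences give:
  130·a + 70·b = +3.34
  220·a + 90·b = +5.25
Eliminate b (×90 and ×70, subtract): -3700·a = -66.900 → a = ∂h/∂x = +0.01808
Back-substitute: b = ∂h/∂y = +0.01414.
Head at (35, 395) = 455.03 + (+0.01808)·(35) + (+0.01414)·(275) = 459.55 ft.
That is higher than the 458.37 ft at W2, so the point is upgradient.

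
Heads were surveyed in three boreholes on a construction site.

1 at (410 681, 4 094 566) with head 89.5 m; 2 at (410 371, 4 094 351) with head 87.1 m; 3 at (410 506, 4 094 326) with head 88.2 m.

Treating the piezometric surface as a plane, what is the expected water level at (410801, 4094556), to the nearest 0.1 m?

90.5 m

Differences from 1: to 2 (Δx, Δy, Δh) = (-310, -215, -2.4); to 3 = (-175, -240, -1.3).
Determinant of the coordinate differences = (-310)·(-240) − (-175)·(-215) = 36775.
∂h/∂x = [(-2.4)·(-240) − (-1.3)·(-215)] / 36775 = +0.008063
∂h/∂y = [(-310)·(-1.3) − (-175)·(-2.4)] / 36775 = -0.0004623
h(410801, 4094556) = 89.5 + (+0.008063)·(120) + (-0.0004623)·(-10) = 89.5 +0.968 +0.005 = 90.472 m.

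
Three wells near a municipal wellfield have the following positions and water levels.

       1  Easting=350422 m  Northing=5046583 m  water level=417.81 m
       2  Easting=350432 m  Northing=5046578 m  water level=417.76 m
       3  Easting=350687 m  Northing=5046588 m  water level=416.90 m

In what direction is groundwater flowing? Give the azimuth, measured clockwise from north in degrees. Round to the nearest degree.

131°

Taking 1 as reference: 2−1 = (10, -5, -0.05); 3−1 = (265, 5, -0.91).
Solve a·Δx + b·Δy = Δh: det = 10·5 − 265·(-5) = 1375.
∂h/∂x = [(-0.05)·5 − (-0.91)·(-5)] / 1375 = -0.003491
∂h/∂y = [10·(-0.91) − 265·(-0.05)] / 1375 = +0.003018
Flow direction (−∇h) has components (+0.003491 E, -0.003018 N).
Azimuth = atan2(E, N) = atan2(+0.003491, -0.003018) = 130.8° ≈ 131°.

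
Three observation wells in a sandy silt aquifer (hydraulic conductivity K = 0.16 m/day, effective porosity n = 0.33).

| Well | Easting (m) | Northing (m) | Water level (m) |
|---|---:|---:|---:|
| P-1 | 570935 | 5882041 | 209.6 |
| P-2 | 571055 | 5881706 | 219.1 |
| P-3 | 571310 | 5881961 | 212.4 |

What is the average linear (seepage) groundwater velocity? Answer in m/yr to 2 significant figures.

Taking P-1 as reference: P-2−P-1 = (120, -335, +9.5); P-3−P-1 = (375, -80, +2.8).
Determinant of the coordinate differences = 120·(-80) − 375·(-335) = 116025.
∂h/∂x = [(+9.5)·(-80) − (+2.8)·(-335)] / 116025 = +0.001534
∂h/∂y = [120·(+2.8) − 375·(+9.5)] / 116025 = -0.02781
|∇h| = √(0.001534² + -0.02781²) = 0.02785
Seepage velocity v = K·i/n = 0.16 × 0.02785 / 0.33 = 0.0135 m/day = 4.931 m/yr.

4.9 m/yr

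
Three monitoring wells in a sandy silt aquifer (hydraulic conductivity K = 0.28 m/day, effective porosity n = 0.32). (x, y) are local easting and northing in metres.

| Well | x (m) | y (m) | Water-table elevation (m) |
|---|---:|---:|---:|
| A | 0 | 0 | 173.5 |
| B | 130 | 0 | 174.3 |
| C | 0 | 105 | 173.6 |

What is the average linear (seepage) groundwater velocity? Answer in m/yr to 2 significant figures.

2.0 m/yr

∂h/∂x = (174.3 − 173.5) / (130 − 0) = +0.006154
∂h/∂y = (173.6 − 173.5) / (105 − 0) = +0.0009524
|∇h| = √(0.006154² + 0.0009524²) = 0.006227
Seepage velocity v = K·i/n = 0.28 × 0.006227 / 0.32 = 0.005449 m/day = 1.99 m/yr.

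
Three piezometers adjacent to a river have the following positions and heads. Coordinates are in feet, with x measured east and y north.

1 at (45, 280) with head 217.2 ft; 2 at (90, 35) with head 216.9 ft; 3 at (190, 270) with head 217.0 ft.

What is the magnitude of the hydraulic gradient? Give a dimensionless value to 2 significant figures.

Differences from 1: to 2 (Δx, Δy, Δh) = (45, -245, -0.3); to 3 = (145, -10, -0.2).
Determinant of the coordinate differences = 45·(-10) − 145·(-245) = 35075.
∂h/∂x = [(-0.3)·(-10) − (-0.2)·(-245)] / 35075 = -0.001311
∂h/∂y = [45·(-0.2) − 145·(-0.3)] / 35075 = +0.0009836
|∇h| = √(-0.001311² + 0.0009836²) = 0.001639

0.0016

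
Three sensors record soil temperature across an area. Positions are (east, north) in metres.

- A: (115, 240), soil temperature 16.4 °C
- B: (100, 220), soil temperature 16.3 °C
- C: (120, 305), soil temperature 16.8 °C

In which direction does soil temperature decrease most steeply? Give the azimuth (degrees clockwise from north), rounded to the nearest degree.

165°

Three-point gradient (reference A): Δ to B = (-15, -20, -0.1), Δ to C = (5, 65, +0.4).
∂T/∂x = -0.001714, ∂T/∂y = +0.006286 (det = -875).
Steepest decrease is along −∇f: components (+0.001714 E, -0.006286 N).
Azimuth = atan2(+0.001714, -0.006286) = 164.7° ≈ 165°.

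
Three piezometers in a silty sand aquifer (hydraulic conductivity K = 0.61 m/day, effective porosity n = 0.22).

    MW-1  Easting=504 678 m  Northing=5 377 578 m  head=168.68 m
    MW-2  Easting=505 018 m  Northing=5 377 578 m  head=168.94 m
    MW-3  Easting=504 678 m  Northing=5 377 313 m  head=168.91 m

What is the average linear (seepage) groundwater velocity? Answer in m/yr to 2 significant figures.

1.2 m/yr

∂h/∂x = (168.94 − 168.68) / (505018 − 504678) = +0.0007647
∂h/∂y = (168.91 − 168.68) / (5377313 − 5377578) = -0.0008679
|∇h| = √(0.0007647² + -0.0008679²) = 0.001157
Seepage velocity v = K·i/n = 0.61 × 0.001157 / 0.22 = 0.003208 m/day = 1.172 m/yr.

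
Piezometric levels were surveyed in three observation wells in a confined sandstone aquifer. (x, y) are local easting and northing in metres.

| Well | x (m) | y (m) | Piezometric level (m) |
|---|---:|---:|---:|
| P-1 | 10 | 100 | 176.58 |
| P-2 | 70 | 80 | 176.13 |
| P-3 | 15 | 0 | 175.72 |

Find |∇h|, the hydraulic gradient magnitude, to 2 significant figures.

Differences from P-1: to P-2 (Δx, Δy, Δh) = (60, -20, -0.45); to P-3 = (5, -100, -0.86).
Solve a·Δx + b·Δy = Δh: det = 60·(-100) − 5·(-20) = -5900.
∂h/∂x = [(-0.45)·(-100) − (-0.86)·(-20)] / -5900 = -0.004712
∂h/∂y = [60·(-0.86) − 5·(-0.45)] / -5900 = +0.008364
|∇h| = √(-0.004712² + 0.008364²) = 0.0096

0.0096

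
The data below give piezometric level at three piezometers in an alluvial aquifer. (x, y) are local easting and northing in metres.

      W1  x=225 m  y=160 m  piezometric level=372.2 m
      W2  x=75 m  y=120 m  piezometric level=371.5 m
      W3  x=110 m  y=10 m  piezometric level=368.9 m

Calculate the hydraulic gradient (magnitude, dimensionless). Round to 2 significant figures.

Taking W1 as reference: W2−W1 = (-150, -40, -0.7); W3−W1 = (-115, -150, -3.3).
Solve a·Δx + b·Δy = Δh: det = (-150)·(-150) − (-115)·(-40) = 17900.
∂h/∂x = [(-0.7)·(-150) − (-3.3)·(-40)] / 17900 = -0.001508
∂h/∂y = [(-150)·(-3.3) − (-115)·(-0.7)] / 17900 = +0.02316
|∇h| = √(-0.001508² + 0.02316²) = 0.02321

0.023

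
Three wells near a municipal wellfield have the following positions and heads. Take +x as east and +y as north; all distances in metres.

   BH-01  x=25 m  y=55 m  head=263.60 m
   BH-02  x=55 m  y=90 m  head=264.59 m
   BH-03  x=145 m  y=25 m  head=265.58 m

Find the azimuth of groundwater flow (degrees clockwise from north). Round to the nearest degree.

239°

With h = a·x + b·y + c and BH-01 as origin, the differences give:
  30·a + 35·b = +0.99
  120·a + (-30)·b = +1.98
Eliminate b (×(-30) and ×35, subtract): -5100·a = -99.000 → a = ∂h/∂x = +0.01941
Back-substitute: b = ∂h/∂y = +0.01165.
Flow direction (−∇h) has components (-0.01941 E, -0.01165 N).
Azimuth = atan2(E, N) = atan2(-0.01941, -0.01165) = 239.0° ≈ 239°.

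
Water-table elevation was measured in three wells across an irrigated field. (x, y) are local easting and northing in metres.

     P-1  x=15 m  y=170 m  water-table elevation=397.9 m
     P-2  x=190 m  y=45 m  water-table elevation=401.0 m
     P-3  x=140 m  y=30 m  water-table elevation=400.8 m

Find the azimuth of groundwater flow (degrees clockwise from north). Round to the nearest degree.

Differences from P-1: to P-2 (Δx, Δy, Δh) = (175, -125, +3.1); to P-3 = (125, -140, +2.9).
Solve a·Δx + b·Δy = Δh: det = 175·(-140) − 125·(-125) = -8875.
∂h/∂x = [(+3.1)·(-140) − (+2.9)·(-125)] / -8875 = +0.008056
∂h/∂y = [175·(+2.9) − 125·(+3.1)] / -8875 = -0.01352
Flow direction (−∇h) has components (-0.008056 E, +0.01352 N).
Azimuth = atan2(E, N) = atan2(-0.008056, +0.01352) = 329.2° ≈ 329°.

329°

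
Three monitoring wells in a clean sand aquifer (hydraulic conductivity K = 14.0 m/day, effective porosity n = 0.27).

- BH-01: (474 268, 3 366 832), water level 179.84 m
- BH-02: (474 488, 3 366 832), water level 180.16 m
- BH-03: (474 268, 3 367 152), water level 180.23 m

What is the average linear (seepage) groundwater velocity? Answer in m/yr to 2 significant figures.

∂h/∂x = (180.16 − 179.84) / (474488 − 474268) = +0.001455
∂h/∂y = (180.23 − 179.84) / (3367152 − 3366832) = +0.001219
|∇h| = √(0.001455² + 0.001219²) = 0.001898
Seepage velocity v = K·i/n = 14.0 × 0.001898 / 0.27 = 0.09841 m/day = 35.94 m/yr.

36 m/yr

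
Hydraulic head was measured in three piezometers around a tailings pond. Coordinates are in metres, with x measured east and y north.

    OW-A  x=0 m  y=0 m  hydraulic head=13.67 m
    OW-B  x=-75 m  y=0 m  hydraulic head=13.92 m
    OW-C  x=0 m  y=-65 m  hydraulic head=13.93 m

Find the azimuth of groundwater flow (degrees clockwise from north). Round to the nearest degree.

∂h/∂x = (13.92 − 13.67) / (-75 − 0) = -0.003333
∂h/∂y = (13.93 − 13.67) / (-65 − 0) = -0.004000
Flow direction (−∇h) has components (+0.003333 E, +0.004000 N).
Azimuth = atan2(E, N) = atan2(+0.003333, +0.004000) = 39.8° ≈ 040°.

040°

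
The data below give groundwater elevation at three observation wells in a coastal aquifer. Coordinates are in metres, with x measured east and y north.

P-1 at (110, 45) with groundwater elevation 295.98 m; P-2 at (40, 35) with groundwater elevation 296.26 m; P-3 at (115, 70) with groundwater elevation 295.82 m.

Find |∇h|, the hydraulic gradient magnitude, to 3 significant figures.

Differences from P-1: to P-2 (Δx, Δy, Δh) = (-70, -10, +0.28); to P-3 = (5, 25, -0.16).
Determinant of the coordinate differences = (-70)·25 − 5·(-10) = -1700.
∂h/∂x = [(+0.28)·25 − (-0.16)·(-10)] / -1700 = -0.003176
∂h/∂y = [(-70)·(-0.16) − 5·(+0.28)] / -1700 = -0.005765
|∇h| = √(-0.003176² + -0.005765²) = 0.006582

0.00658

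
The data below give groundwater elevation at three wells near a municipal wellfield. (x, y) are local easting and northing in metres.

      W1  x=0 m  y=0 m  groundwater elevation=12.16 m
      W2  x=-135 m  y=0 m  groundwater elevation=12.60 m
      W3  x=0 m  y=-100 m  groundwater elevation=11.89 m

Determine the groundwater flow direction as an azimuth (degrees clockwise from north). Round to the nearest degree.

130°

∂h/∂x = (12.60 − 12.16) / (-135 − 0) = -0.003259
∂h/∂y = (11.89 − 12.16) / (-100 − 0) = +0.002700
Flow direction (−∇h) has components (+0.003259 E, -0.002700 N).
Azimuth = atan2(E, N) = atan2(+0.003259, -0.002700) = 129.6° ≈ 130°.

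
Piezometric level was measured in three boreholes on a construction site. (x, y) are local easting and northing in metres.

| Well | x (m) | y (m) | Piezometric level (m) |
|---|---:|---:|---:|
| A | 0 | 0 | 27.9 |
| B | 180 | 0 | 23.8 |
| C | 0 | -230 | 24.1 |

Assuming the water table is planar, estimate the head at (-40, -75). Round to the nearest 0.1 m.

27.6 m

∂h/∂x = (23.8 − 27.9) / (180 − 0) = -0.02278
∂h/∂y = (24.1 − 27.9) / (-230 − 0) = +0.01652
h(-40, -75) = 27.9 + (-0.02278)·(-40) + (+0.01652)·(-75) = 27.9 +0.911 -1.239 = 27.572 m.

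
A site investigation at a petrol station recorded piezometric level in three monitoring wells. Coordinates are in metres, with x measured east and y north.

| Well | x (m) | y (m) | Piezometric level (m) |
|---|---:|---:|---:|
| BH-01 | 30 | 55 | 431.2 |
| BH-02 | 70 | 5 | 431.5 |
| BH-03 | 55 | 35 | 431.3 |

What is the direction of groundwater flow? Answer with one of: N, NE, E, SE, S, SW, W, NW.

Differences from BH-01: to BH-02 (Δx, Δy, Δh) = (40, -50, +0.3); to BH-03 = (25, -20, +0.1).
Solve a·Δx + b·Δy = Δh: det = 40·(-20) − 25·(-50) = 450.
∂h/∂x = [(+0.3)·(-20) − (+0.1)·(-50)] / 450 = -0.002222
∂h/∂y = [40·(+0.1) − 25·(+0.3)] / 450 = -0.007778
Flow = −∇h = (+0.002222 east, +0.007778 north), which points north.

N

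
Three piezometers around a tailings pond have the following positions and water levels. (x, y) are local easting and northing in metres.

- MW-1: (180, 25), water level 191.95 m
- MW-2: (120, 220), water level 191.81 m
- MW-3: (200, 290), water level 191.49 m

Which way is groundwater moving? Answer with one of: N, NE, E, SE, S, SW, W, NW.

NE

With h = a·x + b·y + c and MW-1 as origin, the differences give:
  (-60)·a + 195·b = -0.14
  20·a + 265·b = -0.46
Eliminate b (×265 and ×195, subtract): -19800·a = 52.600 → a = ∂h/∂x = -0.002657
Back-substitute: b = ∂h/∂y = -0.001535.
Flow = −∇h = (+0.002657 east, +0.001535 north), which points northeast.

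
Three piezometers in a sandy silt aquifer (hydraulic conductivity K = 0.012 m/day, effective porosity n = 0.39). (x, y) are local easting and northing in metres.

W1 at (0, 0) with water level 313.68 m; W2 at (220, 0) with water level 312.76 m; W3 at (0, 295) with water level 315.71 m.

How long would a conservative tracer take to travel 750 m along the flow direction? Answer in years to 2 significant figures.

8300 years

∂h/∂x = (312.76 − 313.68) / (220 − 0) = -0.004182
∂h/∂y = (315.71 − 313.68) / (295 − 0) = +0.006881
|∇h| = √(-0.004182² + 0.006881²) = 0.008052
Seepage velocity v = K·i/n = 0.012 × 0.008052 / 0.39 = 0.0002478 m/day.
t = 750 / 0.0002478 = 3.027e+06 days = 8.29e+03 years.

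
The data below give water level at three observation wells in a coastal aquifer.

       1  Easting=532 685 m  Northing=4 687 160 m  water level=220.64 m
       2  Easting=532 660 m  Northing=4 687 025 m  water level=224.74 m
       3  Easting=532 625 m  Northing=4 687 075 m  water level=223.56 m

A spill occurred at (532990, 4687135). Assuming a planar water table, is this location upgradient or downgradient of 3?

downgradient

Taking 1 as reference: 2−1 = (-25, -135, +4.10); 3−1 = (-60, -85, +2.92).
Determinant of the coordinate differences = (-25)·(-85) − (-60)·(-135) = -5975.
∂h/∂x = [(+4.10)·(-85) − (+2.92)·(-135)] / -5975 = -0.007649
∂h/∂y = [(-25)·(+2.92) − (-60)·(+4.10)] / -5975 = -0.02895
Head at (532990, 4687135) = 220.64 + (-0.007649)·(305) + (-0.02895)·(-25) = 219.03 m.
That is lower than the 223.56 m at 3, so the point is downgradient.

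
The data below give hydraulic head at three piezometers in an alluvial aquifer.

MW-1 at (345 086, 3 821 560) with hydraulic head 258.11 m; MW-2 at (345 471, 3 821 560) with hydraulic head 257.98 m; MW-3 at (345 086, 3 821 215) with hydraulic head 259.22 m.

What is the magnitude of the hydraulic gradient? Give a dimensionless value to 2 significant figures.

0.0032

∂h/∂x = (257.98 − 258.11) / (345471 − 345086) = -0.0003377
∂h/∂y = (259.22 − 258.11) / (3821215 − 3821560) = -0.003217
|∇h| = √(-0.0003377² + -0.003217²) = 0.003235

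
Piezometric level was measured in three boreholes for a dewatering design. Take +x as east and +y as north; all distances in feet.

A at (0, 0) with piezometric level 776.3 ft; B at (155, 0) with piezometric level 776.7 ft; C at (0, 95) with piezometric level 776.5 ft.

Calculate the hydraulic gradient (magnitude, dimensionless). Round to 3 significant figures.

∂h/∂x = (776.7 − 776.3) / (155 − 0) = +0.002581
∂h/∂y = (776.5 − 776.3) / (95 − 0) = +0.002105
|∇h| = √(0.002581² + 0.002105²) = 0.003331

0.00333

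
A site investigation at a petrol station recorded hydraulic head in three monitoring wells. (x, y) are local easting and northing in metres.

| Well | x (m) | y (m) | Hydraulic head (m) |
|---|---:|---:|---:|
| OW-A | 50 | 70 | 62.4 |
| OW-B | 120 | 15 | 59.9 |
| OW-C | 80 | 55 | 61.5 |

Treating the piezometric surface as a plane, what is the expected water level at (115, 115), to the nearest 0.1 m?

Taking OW-A as reference: OW-B−OW-A = (70, -55, -2.5); OW-C−OW-A = (30, -15, -0.9).
Solve a·Δx + b·Δy = Δh: det = 70·(-15) − 30·(-55) = 600.
∂h/∂x = [(-2.5)·(-15) − (-0.9)·(-55)] / 600 = -0.02000
∂h/∂y = [70·(-0.9) − 30·(-2.5)] / 600 = +0.02000
h(115, 115) = 62.4 + (-0.02000)·(65) + (+0.02000)·(45) = 62.4 -1.300 +0.900 = 62.000 m.

62.0 m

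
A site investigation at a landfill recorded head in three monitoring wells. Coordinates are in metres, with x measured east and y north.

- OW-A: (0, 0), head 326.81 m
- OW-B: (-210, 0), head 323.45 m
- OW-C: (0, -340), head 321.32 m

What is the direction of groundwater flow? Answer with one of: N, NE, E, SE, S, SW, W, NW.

SW

∂h/∂x = (323.45 − 326.81) / (-210 − 0) = +0.01600
∂h/∂y = (321.32 − 326.81) / (-340 − 0) = +0.01615
Flow = −∇h = (-0.01600 east, -0.01615 north), which points southwest.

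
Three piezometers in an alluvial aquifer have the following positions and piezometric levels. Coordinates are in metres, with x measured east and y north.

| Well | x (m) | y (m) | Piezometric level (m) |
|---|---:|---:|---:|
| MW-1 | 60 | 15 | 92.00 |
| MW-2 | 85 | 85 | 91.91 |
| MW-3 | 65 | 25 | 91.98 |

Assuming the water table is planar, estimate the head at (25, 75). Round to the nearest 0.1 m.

92.2 m

Differences from MW-1: to MW-2 (Δx, Δy, Δh) = (25, 70, -0.09); to MW-3 = (5, 10, -0.02).
Solve a·Δx + b·Δy = Δh: det = 25·10 − 5·70 = -100.
∂h/∂x = [(-0.09)·10 − (-0.02)·70] / -100 = -0.005000
∂h/∂y = [25·(-0.02) − 5·(-0.09)] / -100 = +0.0005000
h(25, 75) = 92.00 + (-0.005000)·(-35) + (+0.0005000)·(60) = 92.00 +0.175 +0.030 = 92.205 m.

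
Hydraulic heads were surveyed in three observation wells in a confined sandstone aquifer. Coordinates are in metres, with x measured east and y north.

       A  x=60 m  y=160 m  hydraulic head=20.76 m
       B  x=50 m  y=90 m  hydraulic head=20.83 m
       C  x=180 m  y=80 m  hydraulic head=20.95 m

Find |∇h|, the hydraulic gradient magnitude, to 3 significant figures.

0.00140

With h = a·x + b·y + c and A as origin, the differences give:
  (-10)·a + (-70)·b = +0.07
  120·a + (-80)·b = +0.19
Eliminate b (×(-80) and ×(-70), subtract): 9200·a = 7.700 → a = ∂h/∂x = +0.0008370
Back-substitute: b = ∂h/∂y = -0.001120.
|∇h| = √(0.0008370² + -0.001120²) = 0.001398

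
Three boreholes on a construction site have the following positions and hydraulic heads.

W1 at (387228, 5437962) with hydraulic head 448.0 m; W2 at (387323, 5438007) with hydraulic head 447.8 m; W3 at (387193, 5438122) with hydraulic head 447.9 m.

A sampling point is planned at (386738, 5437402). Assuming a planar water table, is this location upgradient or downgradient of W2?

Three-point gradient (reference W1): Δ to W2 = (95, 45, -0.2), Δ to W3 = (-35, 160, -0.1).
∂h/∂x = -0.001639, ∂h/∂y = -0.0009836 (det = 16775).
Head at (386738, 5437402) = 448.0 + (-0.001639)·(-490) + (-0.0009836)·(-560) = 449.35 m.
That is higher than the 447.8 m at W2, so the point is upgradient.

upgradient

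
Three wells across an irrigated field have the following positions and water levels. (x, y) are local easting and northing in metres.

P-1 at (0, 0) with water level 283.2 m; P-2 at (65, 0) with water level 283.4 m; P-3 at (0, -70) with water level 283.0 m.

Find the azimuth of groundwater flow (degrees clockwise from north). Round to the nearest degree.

∂h/∂x = (283.4 − 283.2) / (65 − 0) = +0.003077
∂h/∂y = (283.0 − 283.2) / (-70 − 0) = +0.002857
Flow direction (−∇h) has components (-0.003077 E, -0.002857 N).
Azimuth = atan2(E, N) = atan2(-0.003077, -0.002857) = 227.1° ≈ 227°.

227°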